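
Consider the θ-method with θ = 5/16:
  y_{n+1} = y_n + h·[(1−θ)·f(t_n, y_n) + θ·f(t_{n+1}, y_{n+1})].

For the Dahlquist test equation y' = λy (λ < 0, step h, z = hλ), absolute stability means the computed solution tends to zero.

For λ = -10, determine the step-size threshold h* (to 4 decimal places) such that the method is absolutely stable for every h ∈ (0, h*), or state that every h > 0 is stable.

On y'=λy, z=hλ:
  y_{n+1} = y_n + z·[11/16·y_n + 5/16·y_{n+1}] ⇒ (1 − 5/16z)y_{n+1} = (1 + 11/16z)y_n
  ⇒ R(z) = (1 + 11/16z)/(1 − 5/16z).

Need |R(x)|<1, x<0.
x=-1.6: |R|=0.0667
R=−1: 1+11/16x = −1+5/16x ⇒ -3/8x=2 ⇒ x=2/(-3/8)=-5.3333
Confirm numerically:
  x=-4.906: |R|=0.93674 <1
  x=-4.894: |R|=0.93487 <1
  x=-3.519: |R|=0.67596 <1
  x=-2.710: |R|=0.46734 <1
  x=-5.679: |R|=1.04672 >1
  x=-5.635: |R|=1.04097 >1
  x=-5.588: |R|=1.03477 >1
So |R|<1 on (-5.3333, 0).

(-5.3333,0); λ=-10 ⇒ h* = (16/3)/10 = 0.5333.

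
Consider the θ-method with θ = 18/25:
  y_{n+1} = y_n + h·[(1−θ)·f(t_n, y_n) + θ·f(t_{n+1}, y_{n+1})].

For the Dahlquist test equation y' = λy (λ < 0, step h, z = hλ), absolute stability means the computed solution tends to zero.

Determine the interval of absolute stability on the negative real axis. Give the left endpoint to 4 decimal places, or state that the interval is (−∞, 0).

Set f=λy, z=hλ:
  y_{n+1} = y_n + z·[7/25·y_n + 18/25·y_{n+1}] ⇒ (1 − 18/25z)y_{n+1} = (1 + 7/25z)y_n
  ⇒ R(z) = (1 + 7/25z)/(1 − 18/25z).

Boundary: |R(x)|=1, x<0.
x=-0.73: |R|=0.5215
x=-2: |R|=0.1803
x=-10: |R|=0.2195
x=-100: |R|=0.3699
θ=18/25≥1/2 ⇒ |1+7/25x|<|1−18/25x| ∀x<0 ⇒ unbounded interval.

interval (−∞, 0).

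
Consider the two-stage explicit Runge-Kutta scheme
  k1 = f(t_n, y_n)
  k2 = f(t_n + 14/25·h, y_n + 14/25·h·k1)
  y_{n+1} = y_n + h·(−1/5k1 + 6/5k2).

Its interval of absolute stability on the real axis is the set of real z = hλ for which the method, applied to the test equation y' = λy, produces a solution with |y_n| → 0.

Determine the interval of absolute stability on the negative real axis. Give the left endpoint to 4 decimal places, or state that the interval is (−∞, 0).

z∈(-1.4881,0).

With y'=λy (z=hλ):
  k1=λy_n ⇒ h·k1=z·y_n;  k2=λ(1+14/25z)y_n ⇒ h·k2=z(1+14/25z)y_n
  y_{n+1}/y_n = 1 − 1/5z + 6/5z(1+14/25z) = 1 + z + 84/125z²
  ⇒ R(z) = 1 + z + 84/125z².

Boundary: |R(x)|=1, x<0.
x=-1.08: |R|=0.7038
R=1: x+84/125x²=0 ⇒ x=−125/84=-1.4881; min R=1−1/(4·84/125)=0.6280>−1
Confirm numerically:
  x=-1.414: |R|=0.92959 <1
  x=-1.123: |R|=0.72448 <1
  x=-1.103: |R|=0.71456 <1
  x=-1.060: |R|=0.69506 <1
  x=-2.041: |R|=1.75834 >1
  x=-1.800: |R|=1.37728 >1
Interval (-1.4881, 0).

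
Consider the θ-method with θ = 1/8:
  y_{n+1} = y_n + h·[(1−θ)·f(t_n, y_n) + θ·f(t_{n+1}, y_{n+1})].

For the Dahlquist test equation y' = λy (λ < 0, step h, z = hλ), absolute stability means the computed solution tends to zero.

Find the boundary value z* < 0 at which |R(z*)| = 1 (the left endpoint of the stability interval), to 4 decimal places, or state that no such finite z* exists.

On y'=λy, z=hλ:
  y_{n+1} = y_n + z·[7/8·y_n + 1/8·y_{n+1}] ⇒ (1 − 1/8z)y_{n+1} = (1 + 7/8z)y_n
  Hence R(z) = (1 + 7/8z)/(1 − 1/8z).

Solve |R(x)|<1 on ℝ⁻.
x=-0.37: |R|=0.6464
R=−1: 1+7/8x = −1+1/8x ⇒ -3/4x=2 ⇒ x=2/(-3/4)=-2.6667
Confirm numerically:
  x=-2.588: |R|=0.95542 <1
  x=-1.690: |R|=0.39525 <1
  x=-1.505: |R|=0.26670 <1
  x=-1.247: |R|=0.07884 <1
  x=-3.253: |R|=1.31263 >1
  x=-3.027: |R|=1.19606 >1
  x=-2.984: |R|=1.17334 >1
Interval (-2.6667, 0).

left endpoint -2.6667.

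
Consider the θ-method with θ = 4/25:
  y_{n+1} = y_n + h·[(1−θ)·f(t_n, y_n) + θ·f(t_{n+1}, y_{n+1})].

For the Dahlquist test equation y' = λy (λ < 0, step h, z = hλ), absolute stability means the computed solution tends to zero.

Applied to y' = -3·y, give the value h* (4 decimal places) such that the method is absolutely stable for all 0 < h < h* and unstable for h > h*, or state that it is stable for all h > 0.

(-2.9412,0); λ=-3 ⇒ h* = (50/17)/3 = 0.9804.

Set f=λy, z=hλ:
  y_{n+1} = y_n + z·[21/25·y_n + 4/25·y_{n+1}] ⇒ (1 − 4/25z)y_{n+1} = (1 + 21/25z)y_n
  so R(z) = (1 + 21/25z)/(1 − 4/25z).

Need |R(x)|<1, x<0.
x=-1.21: |R|=0.0137
R=−1: 1+21/25x = −1+4/25x ⇒ -17/25x=2 ⇒ x=2/(-17/25)=-2.9412
Confirm numerically:
  x=-2.326: |R|=0.69514 <1
  x=-2.063: |R|=0.55103 <1
  x=-1.656: |R|=0.30913 <1
  x=-3.404: |R|=1.20375 >1
  x=-3.384: |R|=1.19535 >1
  x=-3.072: |R|=1.05964 >1
So |R|<1 on (-2.9412, 0).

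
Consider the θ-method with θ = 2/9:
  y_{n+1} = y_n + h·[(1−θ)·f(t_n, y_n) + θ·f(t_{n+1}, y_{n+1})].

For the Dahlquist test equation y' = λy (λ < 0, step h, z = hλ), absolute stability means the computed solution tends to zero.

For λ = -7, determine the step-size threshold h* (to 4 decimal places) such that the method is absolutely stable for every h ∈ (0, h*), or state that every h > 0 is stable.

(-3.6000,0); λ=-7 ⇒ h* = (18/5)/7 = 0.5143.

Test eqn y'=λy, z=hλ:
  y_{n+1} = y_n + z·[7/9·y_n + 2/9·y_{n+1}] ⇒ (1 − 2/9z)y_{n+1} = (1 + 7/9z)y_n
  Hence R(z) = (1 + 7/9z)/(1 − 2/9z).

Boundary: |R(x)|=1, x<0.
x=-0.75: |R|=0.3571
R=−1: 1+7/9x = −1+2/9x ⇒ -5/9x=2 ⇒ x=2/(-5/9)=-3.6000
Confirm numerically:
  x=-3.540: |R|=0.98134 <1
  x=-2.454: |R|=0.58801 <1
  x=-2.273: |R|=0.51019 <1
  x=-2.164: |R|=0.46128 <1
  x=-3.908: |R|=1.09158 >1
  x=-3.768: |R|=1.05080 >1
Stable set (-3.6000, 0).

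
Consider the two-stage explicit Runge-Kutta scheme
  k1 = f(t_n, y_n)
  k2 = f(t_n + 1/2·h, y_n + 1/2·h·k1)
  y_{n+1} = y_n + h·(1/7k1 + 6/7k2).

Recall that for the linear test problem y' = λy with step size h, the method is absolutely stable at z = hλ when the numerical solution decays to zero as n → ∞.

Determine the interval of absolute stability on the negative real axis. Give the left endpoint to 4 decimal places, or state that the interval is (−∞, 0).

z∈(-2.3333,0).

With y'=λy (z=hλ):
  k1=λy_n ⇒ h·k1=z·y_n;  k2=λ(1+1/2z)y_n ⇒ h·k2=z(1+1/2z)y_n
  y_{n+1}/y_n = 1 + 1/7z + 6/7z(1+1/2z) = 1 + z + 3/7z²
  ⇒ R(z) = 1 + z + 3/7z².

Boundary: |R(x)|=1, x<0.
x=-0.65: |R|=0.5311
R=1: x+3/7x²=0 ⇒ x=−7/3=-2.3333; min R=1−1/(4·3/7)=0.4167>−1
Confirm numerically:
  x=-2.158: |R|=0.83784 <1
  x=-1.808: |R|=0.59294 <1
  x=-1.567: |R|=0.48535 <1
  x=-1.539: |R|=0.47608 <1
  x=-2.738: |R|=1.47485 >1
  x=-2.713: |R|=1.44144 >1
  x=-2.504: |R|=1.18315 >1
So |R|<1 on (-2.3333, 0).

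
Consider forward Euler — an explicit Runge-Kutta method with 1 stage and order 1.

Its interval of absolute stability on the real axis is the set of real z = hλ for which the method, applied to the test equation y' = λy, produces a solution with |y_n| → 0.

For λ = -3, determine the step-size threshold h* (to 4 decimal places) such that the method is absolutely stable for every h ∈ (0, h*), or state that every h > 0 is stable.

With y'=λy (z=hλ):
  order 1, 1-stage ⇒ R(z)=1+z
  (e.g. R(-0.4)=0.60000, |R|=0.60000)

Need |R(x)|<1, x<0.
x=-0.4: |R|=0.6000
|R(-1.63)|=0.6300 |R(-1.47)|=0.4700 |R(-0.98)|=0.0200
Bisect:
  x_lo=-2.8668 |R|=1.8668  x_hi=-0.3539 |R|=0.6461
  mid=-1.61035 |R|=0.61035 →hi
  mid=-2.23858 |R|=1.23858 →lo
  mid=-1.92446 |R|=0.92446 →hi
  mid=-2.08152 |R|=1.08152 →lo
  mid=-2.00299 |R|=1.00299 →lo
  mid=-1.96373 |R|=0.96373 →hi
  mid=-1.98336 |R|=0.98336 →hi
  mid=-1.99318 |R|=0.99318 →hi
  mid=-1.99809 |R|=0.99809 →hi
  mid=-2.00054 |R|=1.00054 →lo
  ...
  [-2.00008,-1.99993] ⇒ x*=-2.0000
Interval (-2.0000, 0).

(-2.0000,0); λ=-3 ⇒ h* = 0.6667.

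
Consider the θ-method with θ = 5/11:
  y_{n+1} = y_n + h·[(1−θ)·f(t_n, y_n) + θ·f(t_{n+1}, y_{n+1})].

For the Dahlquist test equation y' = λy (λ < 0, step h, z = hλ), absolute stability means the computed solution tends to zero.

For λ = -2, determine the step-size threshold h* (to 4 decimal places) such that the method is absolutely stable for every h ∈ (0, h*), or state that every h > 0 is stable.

Set f=λy, z=hλ:
  y_{n+1} = y_n + z·[6/11·y_n + 5/11·y_{n+1}] ⇒ (1 − 5/11z)y_{n+1} = (1 + 6/11z)y_n
  so R(z) = (1 + 6/11z)/(1 − 5/11z).

Need |R(x)|<1, x<0.
x=-1.17: |R|=0.2362
R=−1: 1+6/11x = −1+5/11x ⇒ -1/11x=2 ⇒ x=2/(-1/11)=-22.0000
Confirm numerically:
  x=-15.560: |R|=0.92748 <1
  x=-15.175: |R|=0.92144 <1
  x=-14.061: |R|=0.90236 <1
  x=-22.589: |R|=1.00475 >1
  x=-22.195: |R|=1.00160 >1
  x=-22.107: |R|=1.00088 >1
Stable set (-22.0000, 0).

(-22.0000,0); λ=-2 ⇒ h* = (22)/2 = 11.0000.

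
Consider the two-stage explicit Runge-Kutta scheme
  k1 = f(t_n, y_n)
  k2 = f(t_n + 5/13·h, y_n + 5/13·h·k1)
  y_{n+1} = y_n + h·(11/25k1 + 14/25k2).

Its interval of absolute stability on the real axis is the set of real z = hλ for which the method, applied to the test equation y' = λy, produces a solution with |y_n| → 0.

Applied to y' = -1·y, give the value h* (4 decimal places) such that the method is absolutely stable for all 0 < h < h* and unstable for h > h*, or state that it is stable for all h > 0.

Set f=λy, z=hλ:
  k1=λy_n ⇒ h·k1=z·y_n;  k2=λ(1+5/13z)y_n ⇒ h·k2=z(1+5/13z)y_n
  y_{n+1}/y_n = 1 + 11/25z + 14/25z(1+5/13z) = 1 + z + 14/65z²
  ⇒ R(z) = 1 + z + 14/65z².

Need |R(x)|<1, x<0.
x=-0.7: |R|=0.4055
R=1: x+14/65x²=0 ⇒ x=−65/14=-4.6429; min R=1−1/(4·14/65)=-0.1607>−1
Confirm numerically:
  x=-3.814: |R|=0.31911 <1
  x=-2.779: |R|=0.11562 <1
  x=-2.715: |R|=0.12735 <1
  x=-2.568: |R|=0.14762 <1
  x=-4.875: |R|=1.24375 >1
  x=-4.799: |R|=1.16139 >1
Interval (-4.6429, 0).

(-4.6429,0); λ=-1 ⇒ h* = (65/14)/1 = 4.6429.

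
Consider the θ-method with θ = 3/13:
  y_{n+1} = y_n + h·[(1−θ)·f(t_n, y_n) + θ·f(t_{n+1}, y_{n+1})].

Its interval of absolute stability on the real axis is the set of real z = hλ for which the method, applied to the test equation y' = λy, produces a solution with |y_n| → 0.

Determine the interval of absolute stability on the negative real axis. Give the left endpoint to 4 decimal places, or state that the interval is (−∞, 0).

With y'=λy (z=hλ):
  y_{n+1} = y_n + z·[10/13·y_n + 3/13·y_{n+1}] ⇒ (1 − 3/13z)y_{n+1} = (1 + 10/13z)y_n
  Hence R(z) = (1 + 10/13z)/(1 − 3/13z).

Need |R(x)|<1, x<0.
x=-0.89: |R|=0.2616
R=−1: 1+10/13x = −1+3/13x ⇒ -7/13x=2 ⇒ x=2/(-7/13)=-3.7143
Confirm numerically:
  x=-2.925: |R|=0.74627 <1
  x=-2.923: |R|=0.74556 <1
  x=-1.767: |R|=0.25518 <1
  x=-1.696: |R|=0.21893 <1
  x=-4.140: |R|=1.11723 >1
  x=-3.812: |R|=1.02799 >1
Interval (-3.7143, 0).

(-3.7143, 0).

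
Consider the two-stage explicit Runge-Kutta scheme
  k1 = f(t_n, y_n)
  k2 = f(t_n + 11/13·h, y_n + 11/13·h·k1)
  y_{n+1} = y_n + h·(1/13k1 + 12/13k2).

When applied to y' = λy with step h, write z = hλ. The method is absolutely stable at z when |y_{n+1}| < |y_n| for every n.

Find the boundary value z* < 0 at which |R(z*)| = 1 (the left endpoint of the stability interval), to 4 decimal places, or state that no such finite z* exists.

With y'=λy (z=hλ):
  k1=λy_n ⇒ h·k1=z·y_n;  k2=λ(1+11/13z)y_n ⇒ h·k2=z(1+11/13z)y_n
  y_{n+1}/y_n = 1 + 1/13z + 12/13z(1+11/13z) = 1 + z + 132/169z²
  R(z) = 1 + z + 132/169z².

Need |R(x)|<1, x<0.
x=-1.48: |R|=1.2308
R=1: x+132/169x²=0 ⇒ x=−169/132=-1.2803; min R=1−1/(4·132/169)=0.6799>−1
Confirm numerically:
  x=-0.730: |R|=0.68623 <1
  x=-0.692: |R|=0.68202 <1
  x=-0.608: |R|=0.68073 <1
  x=-1.851: |R|=1.82509 >1
  x=-1.519: |R|=1.28320 >1
  x=-1.460: |R|=1.20492 >1
Interval (-1.2803, 0).

z* = -1.2803.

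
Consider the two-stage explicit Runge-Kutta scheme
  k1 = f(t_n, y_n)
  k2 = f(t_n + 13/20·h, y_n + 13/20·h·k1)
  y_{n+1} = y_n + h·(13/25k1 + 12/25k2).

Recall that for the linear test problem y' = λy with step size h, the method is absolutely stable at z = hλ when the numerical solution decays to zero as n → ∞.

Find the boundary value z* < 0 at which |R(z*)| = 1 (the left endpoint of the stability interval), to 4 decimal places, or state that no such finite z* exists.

left endpoint -3.2051.

Set f=λy, z=hλ:
  k1=λy_n ⇒ h·k1=z·y_n;  k2=λ(1+13/20z)y_n ⇒ h·k2=z(1+13/20z)y_n
  y_{n+1}/y_n = 1 + 13/25z + 12/25z(1+13/20z) = 1 + z + 39/125z²
  so R(z) = 1 + z + 39/125z².

Need |R(x)|<1, x<0.
x=-1.3: |R|=0.2273
R=1: x+39/125x²=0 ⇒ x=−125/39=-3.2051; min R=1−1/(4·39/125)=0.1987>−1
Confirm numerically:
  x=-2.728: |R|=0.59390 <1
  x=-1.932: |R|=0.23258 <1
  x=-1.383: |R|=0.21376 <1
  x=-3.588: |R|=1.42861 >1
  x=-3.282: |R|=1.07872 >1
Interval (-3.2051, 0).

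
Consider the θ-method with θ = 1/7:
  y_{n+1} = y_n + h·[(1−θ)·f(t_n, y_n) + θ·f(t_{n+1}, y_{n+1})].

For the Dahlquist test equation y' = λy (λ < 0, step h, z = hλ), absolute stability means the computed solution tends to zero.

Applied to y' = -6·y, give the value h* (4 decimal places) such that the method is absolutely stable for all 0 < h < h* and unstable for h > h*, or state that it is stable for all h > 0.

(-2.8000,0); λ=-6 ⇒ h* = (14/5)/6 = 0.4667.

Test eqn y'=λy, z=hλ:
  y_{n+1} = y_n + z·[6/7·y_n + 1/7·y_{n+1}] ⇒ (1 − 1/7z)y_{n+1} = (1 + 6/7z)y_n
  Hence R(z) = (1 + 6/7z)/(1 − 1/7z).

Find x<0 with |R(x)|<1.
x=-0.44: |R|=0.5860
R=−1: 1+6/7x = −1+1/7x ⇒ -5/7x=2 ⇒ x=2/(-5/7)=-2.8000
Confirm numerically:
  x=-2.154: |R|=0.64715 <1
  x=-1.484: |R|=0.22442 <1
  x=-1.448: |R|=0.19981 <1
  x=-1.247: |R|=0.05845 <1
  x=-3.295: |R|=1.24041 >1
  x=-3.007: |R|=1.10343 >1
  x=-2.991: |R|=1.09559 >1
Interval (-2.8000, 0).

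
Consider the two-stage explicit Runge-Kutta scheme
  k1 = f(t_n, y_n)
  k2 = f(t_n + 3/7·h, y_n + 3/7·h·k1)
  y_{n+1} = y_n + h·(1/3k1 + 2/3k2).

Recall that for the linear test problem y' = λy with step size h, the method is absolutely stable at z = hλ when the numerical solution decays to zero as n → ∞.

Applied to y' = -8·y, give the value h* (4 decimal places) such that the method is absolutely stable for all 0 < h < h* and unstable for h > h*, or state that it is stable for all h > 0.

(-3.5000,0); λ=-8 ⇒ h* = (7/2)/8 = 0.4375.

With y'=λy (z=hλ):
  k1=λy_n ⇒ h·k1=z·y_n;  k2=λ(1+3/7z)y_n ⇒ h·k2=z(1+3/7z)y_n
  y_{n+1}/y_n = 1 + 1/3z + 2/3z(1+3/7z) = 1 + z + 2/7z²
  ⇒ R(z) = 1 + z + 2/7z².

Solve |R(x)|<1 on ℝ⁻.
x=-0.36: |R|=0.6770
R=1: x+2/7x²=0 ⇒ x=−7/2=-3.5000; min R=1−1/(4·2/7)=0.1250>−1
Confirm numerically:
  x=-3.463: |R|=0.96339 <1
  x=-1.906: |R|=0.13195 <1
  x=-1.878: |R|=0.12968 <1
  x=-1.851: |R|=0.12791 <1
  x=-3.932: |R|=1.48532 >1
  x=-3.927: |R|=1.47909 >1
  x=-3.737: |R|=1.25305 >1
Interval (-3.5000, 0).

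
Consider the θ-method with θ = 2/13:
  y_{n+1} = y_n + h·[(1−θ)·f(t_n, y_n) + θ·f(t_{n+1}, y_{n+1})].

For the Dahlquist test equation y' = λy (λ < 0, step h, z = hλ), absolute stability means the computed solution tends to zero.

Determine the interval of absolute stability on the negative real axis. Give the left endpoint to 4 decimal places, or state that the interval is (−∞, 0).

Set f=λy, z=hλ:
  y_{n+1} = y_n + z·[11/13·y_n + 2/13·y_{n+1}] ⇒ (1 − 2/13z)y_{n+1} = (1 + 11/13z)y_n
  R(z) = (1 + 11/13z)/(1 − 2/13z).

Solve |R(x)|<1 on ℝ⁻.
x=-0.46: |R|=0.5704
R=−1: 1+11/13x = −1+2/13x ⇒ -9/13x=2 ⇒ x=2/(-9/13)=-2.8889
Confirm numerically:
  x=-2.786: |R|=0.95014 <1
  x=-1.922: |R|=0.48338 <1
  x=-1.834: |R|=0.43041 <1
  x=-1.573: |R|=0.26651 <1
  x=-3.339: |R|=1.20586 >1
  x=-3.144: |R|=1.11904 >1
  x=-3.104: |R|=1.10079 >1
So |R|<1 on (-2.8889, 0).

z∈(-2.8889,0).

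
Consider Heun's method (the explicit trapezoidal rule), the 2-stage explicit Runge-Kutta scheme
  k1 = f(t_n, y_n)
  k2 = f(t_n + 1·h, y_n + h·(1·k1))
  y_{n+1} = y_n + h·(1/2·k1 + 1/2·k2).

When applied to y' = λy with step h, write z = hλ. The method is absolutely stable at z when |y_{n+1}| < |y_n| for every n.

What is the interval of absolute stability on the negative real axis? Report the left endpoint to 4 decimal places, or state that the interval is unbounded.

Test eqn y'=λy, z=hλ:
  order 2, 2-stage ⇒ R(z)=1+z+z^2/2
  (e.g. R(-0.34)=0.71780, |R|=0.71780)

Need |R(x)|<1, x<0.
x=-0.34: |R|=0.7178
|R(-2.26)|=1.2938 |R(-1.99)|=0.9900 |R(-1.67)|=0.7244
Bisect:
  x_lo=-2.5475 |R|=1.6974  x_hi=-0.3925 |R|=0.6845
  mid=-1.47001 |R|=0.61045 →hi
  mid=-2.00876 |R|=1.00880 →lo
  mid=-1.73939 |R|=0.77335 →hi
  mid=-1.87407 |R|=0.88200 →hi
  mid=-1.94142 |R|=0.94313 →hi
  mid=-1.97509 |R|=0.97540 →hi
  mid=-1.99193 |R|=0.99196 →hi
  mid=-2.00034 |R|=1.00034 →lo
  mid=-1.99614 |R|=0.99614 →hi
  ...
  [-2.00008,-1.99995] ⇒ x*=-2.0000
Interval (-2.0000, 0).

z∈(-2.0000,0).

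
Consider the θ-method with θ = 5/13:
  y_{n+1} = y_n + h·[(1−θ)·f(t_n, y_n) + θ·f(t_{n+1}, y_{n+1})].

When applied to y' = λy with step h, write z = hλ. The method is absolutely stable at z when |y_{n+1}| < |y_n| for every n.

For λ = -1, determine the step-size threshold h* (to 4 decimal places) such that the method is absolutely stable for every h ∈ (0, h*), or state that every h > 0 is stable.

(-8.6667,0); λ=-1 ⇒ h* = (26/3)/1 = 8.6667.

Test eqn y'=λy, z=hλ:
  y_{n+1} = y_n + z·[8/13·y_n + 5/13·y_{n+1}] ⇒ (1 − 5/13z)y_{n+1} = (1 + 8/13z)y_n
  so R(z) = (1 + 8/13z)/(1 − 5/13z).

Need |R(x)|<1, x<0.
x=-1.64: |R|=0.0057
R=−1: 1+8/13x = −1+5/13x ⇒ -3/13x=2 ⇒ x=2/(-3/13)=-8.6667
Confirm numerically:
  x=-7.573: |R|=0.93550 <1
  x=-7.476: |R|=0.92910 <1
  x=-4.303: |R|=0.62072 <1
  x=-8.825: |R|=1.00832 >1
  x=-8.739: |R|=1.00383 >1
Interval (-8.6667, 0).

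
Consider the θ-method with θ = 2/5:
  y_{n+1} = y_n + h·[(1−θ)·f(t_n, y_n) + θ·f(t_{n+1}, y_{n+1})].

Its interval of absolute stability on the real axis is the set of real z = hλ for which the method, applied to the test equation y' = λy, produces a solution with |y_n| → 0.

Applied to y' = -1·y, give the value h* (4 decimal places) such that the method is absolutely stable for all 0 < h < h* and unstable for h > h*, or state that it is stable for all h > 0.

(-10.0000,0); λ=-1 ⇒ h* = (10)/1 = 10.0000.

On y'=λy, z=hλ:
  y_{n+1} = y_n + z·[3/5·y_n + 2/5·y_{n+1}] ⇒ (1 − 2/5z)y_{n+1} = (1 + 3/5z)y_n
  Hence R(z) = (1 + 3/5z)/(1 − 2/5z).

Boundary: |R(x)|=1, x<0.
x=-1.21: |R|=0.1846
R=−1: 1+3/5x = −1+2/5x ⇒ -1/5x=2 ⇒ x=2/(-1/5)=-10.0000
Confirm numerically:
  x=-9.799: |R|=0.99183 <1
  x=-5.761: |R|=0.74343 <1
  x=-4.871: |R|=0.65208 <1
  x=-4.320: |R|=0.58358 <1
  x=-10.508: |R|=1.01953 >1
  x=-10.413: |R|=1.01599 >1
  x=-10.386: |R|=1.01498 >1
Stable set (-10.0000, 0).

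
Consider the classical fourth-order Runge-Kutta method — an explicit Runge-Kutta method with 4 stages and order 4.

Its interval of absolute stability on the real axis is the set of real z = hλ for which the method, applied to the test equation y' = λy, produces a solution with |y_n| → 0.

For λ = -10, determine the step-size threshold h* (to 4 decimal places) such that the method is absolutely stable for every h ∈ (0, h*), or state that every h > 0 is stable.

(-2.7853,0); λ=-10 ⇒ h* = 0.2785.

On y'=λy, z=hλ:
  order 4, 4-stage ⇒ R(z)=1+z+z^2/2+z^3/6+z^4/24
  (e.g. R(-0.37)=0.69079, |R|=0.69079)

Find x<0 with |R(x)|<1.
x=-0.37: |R|=0.6908
|R(-2.23)|=0.4386 |R(-1.64)|=0.2711 |R(-1.62)|=0.2706
Bisect:
  x_lo=-3.1491 |R|=1.7021  x_hi=-0.2699 |R|=0.7635
  mid=-1.70949 |R|=0.27491 →hi
  mid=-2.42929 |R|=0.58318 →hi
  mid=-2.78919 |R|=1.00589 →lo
  mid=-2.60924 |R|=0.76543 →hi
  mid=-2.69921 |R|=0.87779 →hi
  mid=-2.74420 |R|=0.93979 →hi
  mid=-2.76670 |R|=0.97232 →hi
  mid=-2.77794 |R|=0.98897 →hi
  ...
  [-2.78532,-2.78515] ⇒ x*=-2.7853
So |R|<1 on (-2.7853, 0).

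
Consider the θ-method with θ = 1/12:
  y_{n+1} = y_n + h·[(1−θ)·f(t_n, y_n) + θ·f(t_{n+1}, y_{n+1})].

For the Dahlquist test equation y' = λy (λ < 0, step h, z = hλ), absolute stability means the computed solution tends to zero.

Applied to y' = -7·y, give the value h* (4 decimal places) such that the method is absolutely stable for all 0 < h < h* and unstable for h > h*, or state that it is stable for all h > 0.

Set f=λy, z=hλ:
  y_{n+1} = y_n + z·[11/12·y_n + 1/12·y_{n+1}] ⇒ (1 − 1/12z)y_{n+1} = (1 + 11/12z)y_n
  R(z) = (1 + 11/12z)/(1 − 1/12z).

Boundary: |R(x)|=1, x<0.
x=-0.5: |R|=0.5200
R=−1: 1+11/12x = −1+1/12x ⇒ -5/6x=2 ⇒ x=2/(-5/6)=-2.4000
Confirm numerically:
  x=-2.156: |R|=0.82763 <1
  x=-1.728: |R|=0.51049 <1
  x=-1.202: |R|=0.09256 <1
  x=-2.848: |R|=1.30172 >1
  x=-2.829: |R|=1.28930 >1
  x=-2.497: |R|=1.06691 >1
Interval (-2.4000, 0).

(-2.4000,0); λ=-7 ⇒ h* = (12/5)/7 = 0.3429.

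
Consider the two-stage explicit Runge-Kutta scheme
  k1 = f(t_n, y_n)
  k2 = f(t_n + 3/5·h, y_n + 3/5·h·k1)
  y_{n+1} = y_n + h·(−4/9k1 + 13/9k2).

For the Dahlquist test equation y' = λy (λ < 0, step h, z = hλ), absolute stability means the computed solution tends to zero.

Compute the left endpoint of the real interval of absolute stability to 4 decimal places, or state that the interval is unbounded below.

Test eqn y'=λy, z=hλ:
  k1=λy_n ⇒ h·k1=z·y_n;  k2=λ(1+3/5z)y_n ⇒ h·k2=z(1+3/5z)y_n
  y_{n+1}/y_n = 1 − 4/9z + 13/9z(1+3/5z) = 1 + z + 13/15z²
  Hence R(z) = 1 + z + 13/15z².

Find x<0 with |R(x)|<1.
x=-1.29: |R|=1.1522
R=1: x+13/15x²=0 ⇒ x=−15/13=-1.1538; min R=1−1/(4·13/15)=0.7115>−1
Confirm numerically:
  x=-0.959: |R|=0.83806 <1
  x=-0.953: |R|=0.83411 <1
  x=-0.948: |R|=0.83088 <1
  x=-0.541: |R|=0.71266 <1
  x=-1.584: |R|=1.59052 >1
  x=-1.501: |R|=1.45160 >1
Interval (-1.1538, 0).

z* = -1.1538.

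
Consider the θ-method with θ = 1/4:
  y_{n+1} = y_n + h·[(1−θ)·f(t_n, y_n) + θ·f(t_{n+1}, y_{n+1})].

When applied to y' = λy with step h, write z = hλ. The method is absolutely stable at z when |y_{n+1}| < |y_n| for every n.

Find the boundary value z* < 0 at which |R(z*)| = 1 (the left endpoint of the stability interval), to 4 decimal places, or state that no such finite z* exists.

On y'=λy, z=hλ:
  y_{n+1} = y_n + z·[3/4·y_n + 1/4·y_{n+1}] ⇒ (1 − 1/4z)y_{n+1} = (1 + 3/4z)y_n
  Hence R(z) = (1 + 3/4z)/(1 − 1/4z).

Find x<0 with |R(x)|<1.
x=-1.63: |R|=0.1581
R=−1: 1+3/4x = −1+1/4x ⇒ -1/2x=2 ⇒ x=2/(-1/2)=-4.0000
Confirm numerically:
  x=-3.596: |R|=0.89363 <1
  x=-2.289: |R|=0.45588 <1
  x=-1.979: |R|=0.32397 <1
  x=-1.688: |R|=0.18706 <1
  x=-4.552: |R|=1.12909 >1
  x=-4.432: |R|=1.10247 >1
  x=-4.171: |R|=1.04186 >1
Stable set (-4.0000, 0).

z* = -4.0000.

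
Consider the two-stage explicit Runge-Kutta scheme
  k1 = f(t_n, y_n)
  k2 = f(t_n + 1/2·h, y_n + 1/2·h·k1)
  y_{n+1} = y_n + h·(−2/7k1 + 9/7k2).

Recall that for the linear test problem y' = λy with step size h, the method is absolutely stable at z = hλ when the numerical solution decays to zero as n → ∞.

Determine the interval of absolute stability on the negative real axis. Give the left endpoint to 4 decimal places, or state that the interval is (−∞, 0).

z∈(-1.5556,0).

With y'=λy (z=hλ):
  k1=λy_n ⇒ h·k1=z·y_n;  k2=λ(1+1/2z)y_n ⇒ h·k2=z(1+1/2z)y_n
  y_{n+1}/y_n = 1 − 2/7z + 9/7z(1+1/2z) = 1 + z + 9/14z²
  so R(z) = 1 + z + 9/14z².

Need |R(x)|<1, x<0.
x=-1.1: |R|=0.6779
R=1: x+9/14x²=0 ⇒ x=−14/9=-1.5556; min R=1−1/(4·9/14)=0.6111>−1
Confirm numerically:
  x=-1.412: |R|=0.86969 <1
  x=-1.169: |R|=0.70950 <1
  x=-1.007: |R|=0.64489 <1
  x=-0.988: |R|=0.63952 <1
  x=-1.968: |R|=1.52180 >1
  x=-1.678: |R|=1.13208 >1
So |R|<1 on (-1.5556, 0).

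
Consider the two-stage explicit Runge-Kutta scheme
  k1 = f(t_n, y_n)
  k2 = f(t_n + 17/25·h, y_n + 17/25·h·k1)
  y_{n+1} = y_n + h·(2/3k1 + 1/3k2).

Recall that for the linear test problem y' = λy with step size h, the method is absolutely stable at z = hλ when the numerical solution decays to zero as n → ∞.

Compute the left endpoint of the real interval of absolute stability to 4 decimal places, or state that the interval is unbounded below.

On y'=λy, z=hλ:
  k1=λy_n ⇒ h·k1=z·y_n;  k2=λ(1+17/25z)y_n ⇒ h·k2=z(1+17/25z)y_n
  y_{n+1}/y_n = 1 + 2/3z + 1/3z(1+17/25z) = 1 + z + 17/75z²
  ⇒ R(z) = 1 + z + 17/75z².

Find x<0 with |R(x)|<1.
x=-1.74: |R|=0.0537
R=1: x+17/75x²=0 ⇒ x=−75/17=-4.4118; min R=1−1/(4·17/75)=-0.1029>−1
Confirm numerically:
  x=-3.580: |R|=0.32505 <1
  x=-3.276: |R|=0.15663 <1
  x=-2.672: |R|=0.05369 <1
  x=-4.893: |R|=1.53373 >1
  x=-4.812: |R|=1.43654 >1
So |R|<1 on (-4.4118, 0).

z* = -4.4118.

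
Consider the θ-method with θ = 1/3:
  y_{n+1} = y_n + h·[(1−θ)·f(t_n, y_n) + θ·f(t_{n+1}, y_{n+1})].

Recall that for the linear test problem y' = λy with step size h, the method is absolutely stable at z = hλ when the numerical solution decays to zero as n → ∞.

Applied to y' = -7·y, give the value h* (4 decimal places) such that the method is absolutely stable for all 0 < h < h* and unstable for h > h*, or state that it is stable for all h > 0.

(-6.0000,0); λ=-7 ⇒ h* = (6)/7 = 0.8571.

Set f=λy, z=hλ:
  y_{n+1} = y_n + z·[2/3·y_n + 1/3·y_{n+1}] ⇒ (1 − 1/3z)y_{n+1} = (1 + 2/3z)y_n
  so R(z) = (1 + 2/3z)/(1 − 1/3z).

Boundary: |R(x)|=1, x<0.
x=-0.56: |R|=0.5281
R=−1: 1+2/3x = −1+1/3x ⇒ -1/3x=2 ⇒ x=2/(-1/3)=-6.0000
Confirm numerically:
  x=-4.651: |R|=0.82368 <1
  x=-3.965: |R|=0.70782 <1
  x=-3.958: |R|=0.70652 <1
  x=-2.747: |R|=0.43397 <1
  x=-6.425: |R|=1.04509 >1
  x=-6.348: |R|=1.03723 >1
  x=-6.183: |R|=1.01993 >1
So |R|<1 on (-6.0000, 0).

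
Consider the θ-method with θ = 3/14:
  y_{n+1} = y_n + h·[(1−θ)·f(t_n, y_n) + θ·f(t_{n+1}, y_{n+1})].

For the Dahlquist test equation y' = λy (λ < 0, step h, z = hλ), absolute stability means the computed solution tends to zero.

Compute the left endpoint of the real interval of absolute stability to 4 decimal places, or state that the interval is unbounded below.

z* = -3.5000.

Set f=λy, z=hλ:
  y_{n+1} = y_n + z·[11/14·y_n + 3/14·y_{n+1}] ⇒ (1 − 3/14z)y_{n+1} = (1 + 11/14z)y_n
  ⇒ R(z) = (1 + 11/14z)/(1 − 3/14z).

Need |R(x)|<1, x<0.
x=-0.98: |R|=0.1901
R=−1: 1+11/14x = −1+3/14x ⇒ -4/7x=2 ⇒ x=2/(-4/7)=-3.5000
Confirm numerically:
  x=-3.448: |R|=0.98291 <1
  x=-2.602: |R|=0.67055 <1
  x=-2.293: |R|=0.53753 <1
  x=-1.832: |R|=0.31555 <1
  x=-3.868: |R|=1.11498 >1
  x=-3.737: |R|=1.07521 >1
  x=-3.533: |R|=1.01073 >1
Interval (-3.5000, 0).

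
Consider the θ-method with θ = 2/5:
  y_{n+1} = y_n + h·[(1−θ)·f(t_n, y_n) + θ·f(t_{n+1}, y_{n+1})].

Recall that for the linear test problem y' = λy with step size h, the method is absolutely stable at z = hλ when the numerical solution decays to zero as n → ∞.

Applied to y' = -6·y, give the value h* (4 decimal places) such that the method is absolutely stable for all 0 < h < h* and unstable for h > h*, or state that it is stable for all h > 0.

(-10.0000,0); λ=-6 ⇒ h* = (10)/6 = 1.6667.

With y'=λy (z=hλ):
  y_{n+1} = y_n + z·[3/5·y_n + 2/5·y_{n+1}] ⇒ (1 − 2/5z)y_{n+1} = (1 + 3/5z)y_n
  R(z) = (1 + 3/5z)/(1 − 2/5z).

Solve |R(x)|<1 on ℝ⁻.
x=-0.83: |R|=0.3769
R=−1: 1+3/5x = −1+2/5x ⇒ -1/5x=2 ⇒ x=2/(-1/5)=-10.0000
Confirm numerically:
  x=-8.444: |R|=0.92891 <1
  x=-6.739: |R|=0.82352 <1
  x=-4.668: |R|=0.62807 <1
  x=-10.535: |R|=1.02052 >1
  x=-10.471: |R|=1.01816 >1
  x=-10.031: |R|=1.00124 >1
So |R|<1 on (-10.0000, 0).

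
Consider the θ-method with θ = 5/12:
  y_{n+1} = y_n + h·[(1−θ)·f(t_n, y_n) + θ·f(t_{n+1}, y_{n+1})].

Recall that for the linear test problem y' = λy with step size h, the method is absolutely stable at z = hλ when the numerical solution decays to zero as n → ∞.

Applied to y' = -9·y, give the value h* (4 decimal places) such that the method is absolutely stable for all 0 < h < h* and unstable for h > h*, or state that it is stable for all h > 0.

(-12.0000,0); λ=-9 ⇒ h* = (12)/9 = 1.3333.

Set f=λy, z=hλ:
  y_{n+1} = y_n + z·[7/12·y_n + 5/12·y_{n+1}] ⇒ (1 − 5/12z)y_{n+1} = (1 + 7/12z)y_n
  so R(z) = (1 + 7/12z)/(1 − 5/12z).

Boundary: |R(x)|=1, x<0.
x=-0.56: |R|=0.5459
R=−1: 1+7/12x = −1+5/12x ⇒ -1/6x=2 ⇒ x=2/(-1/6)=-12.0000
Confirm numerically:
  x=-9.858: |R|=0.93010 <1
  x=-7.457: |R|=0.81564 <1
  x=-6.941: |R|=0.78336 <1
  x=-6.935: |R|=0.78297 <1
  x=-12.557: |R|=1.01490 >1
  x=-12.527: |R|=1.01412 >1
  x=-12.136: |R|=1.00374 >1
Interval (-12.0000, 0).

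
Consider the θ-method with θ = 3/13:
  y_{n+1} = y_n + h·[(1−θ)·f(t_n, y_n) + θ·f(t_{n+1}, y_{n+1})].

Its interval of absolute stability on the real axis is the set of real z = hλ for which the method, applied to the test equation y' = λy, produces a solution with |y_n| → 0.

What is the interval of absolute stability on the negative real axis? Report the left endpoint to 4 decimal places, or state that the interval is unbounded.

z∈(-3.7143,0).

Test eqn y'=λy, z=hλ:
  y_{n+1} = y_n + z·[10/13·y_n + 3/13·y_{n+1}] ⇒ (1 − 3/13z)y_{n+1} = (1 + 10/13z)y_n
  ⇒ R(z) = (1 + 10/13z)/(1 − 3/13z).

Find x<0 with |R(x)|<1.
x=-0.92: |R|=0.2411
R=−1: 1+10/13x = −1+3/13x ⇒ -7/13x=2 ⇒ x=2/(-7/13)=-3.7143
Confirm numerically:
  x=-3.368: |R|=0.89508 <1
  x=-1.811: |R|=0.27722 <1
  x=-1.562: |R|=0.14814 <1
  x=-4.275: |R|=1.15198 >1
  x=-3.752: |R|=1.01088 >1
Stable set (-3.7143, 0).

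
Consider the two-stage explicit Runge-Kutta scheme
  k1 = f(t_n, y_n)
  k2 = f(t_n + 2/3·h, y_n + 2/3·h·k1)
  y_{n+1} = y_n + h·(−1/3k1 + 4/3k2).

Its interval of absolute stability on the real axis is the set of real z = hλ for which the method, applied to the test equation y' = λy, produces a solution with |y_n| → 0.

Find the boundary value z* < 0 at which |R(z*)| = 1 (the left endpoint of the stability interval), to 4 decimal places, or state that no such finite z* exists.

z* = -1.1250.

Set f=λy, z=hλ:
  k1=λy_n ⇒ h·k1=z·y_n;  k2=λ(1+2/3z)y_n ⇒ h·k2=z(1+2/3z)y_n
  y_{n+1}/y_n = 1 − 1/3z + 4/3z(1+2/3z) = 1 + z + 8/9z²
  R(z) = 1 + z + 8/9z².

Find x<0 with |R(x)|<1.
x=-0.46: |R|=0.7281
R=1: x+8/9x²=0 ⇒ x=−9/8=-1.1250; min R=1−1/(4·8/9)=0.7188>−1
Confirm numerically:
  x=-1.051: |R|=0.93087 <1
  x=-0.961: |R|=0.85991 <1
  x=-0.957: |R|=0.85709 <1
  x=-0.944: |R|=0.84812 <1
  x=-1.568: |R|=1.61744 >1
  x=-1.228: |R|=1.11243 >1
  x=-1.179: |R|=1.05659 >1
Interval (-1.1250, 0).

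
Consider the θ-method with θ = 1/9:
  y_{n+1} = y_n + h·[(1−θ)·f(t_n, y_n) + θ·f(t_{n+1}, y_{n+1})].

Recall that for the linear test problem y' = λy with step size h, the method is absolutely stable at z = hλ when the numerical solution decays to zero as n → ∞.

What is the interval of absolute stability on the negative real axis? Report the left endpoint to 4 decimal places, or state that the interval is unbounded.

z∈(-2.5714,0).

With y'=λy (z=hλ):
  y_{n+1} = y_n + z·[8/9·y_n + 1/9·y_{n+1}] ⇒ (1 − 1/9z)y_{n+1} = (1 + 8/9z)y_n
  ⇒ R(z) = (1 + 8/9z)/(1 − 1/9z).

Boundary: |R(x)|=1, x<0.
x=-1.36: |R|=0.1815
R=−1: 1+8/9x = −1+1/9x ⇒ -7/9x=2 ⇒ x=2/(-7/9)=-2.5714
Confirm numerically:
  x=-2.414: |R|=0.90345 <1
  x=-2.042: |R|=0.66437 <1
  x=-1.844: |R|=0.53043 <1
  x=-1.606: |R|=0.36281 <1
  x=-3.075: |R|=1.29193 >1
  x=-2.621: |R|=1.02986 >1
  x=-2.608: |R|=1.02205 >1
Stable set (-2.5714, 0).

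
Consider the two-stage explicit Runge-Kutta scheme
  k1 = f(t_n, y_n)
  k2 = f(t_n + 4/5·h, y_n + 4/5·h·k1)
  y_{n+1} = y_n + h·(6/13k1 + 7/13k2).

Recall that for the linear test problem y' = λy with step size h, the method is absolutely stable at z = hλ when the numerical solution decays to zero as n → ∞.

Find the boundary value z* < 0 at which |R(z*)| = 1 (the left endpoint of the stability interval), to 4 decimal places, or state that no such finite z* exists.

On y'=λy, z=hλ:
  k1=λy_n ⇒ h·k1=z·y_n;  k2=λ(1+4/5z)y_n ⇒ h·k2=z(1+4/5z)y_n
  y_{n+1}/y_n = 1 + 6/13z + 7/13z(1+4/5z) = 1 + z + 28/65z²
  so R(z) = 1 + z + 28/65z².

Find x<0 with |R(x)|<1.
x=-1.28: |R|=0.4258
R=1: x+28/65x²=0 ⇒ x=−65/28=-2.3214; min R=1−1/(4·28/65)=0.4196>−1
Confirm numerically:
  x=-1.759: |R|=0.57383 <1
  x=-1.675: |R|=0.53358 <1
  x=-1.620: |R|=0.51051 <1
  x=-1.498: |R|=0.46865 <1
  x=-2.674: |R|=1.40612 >1
  x=-2.457: |R|=1.14349 >1
  x=-2.427: |R|=1.11037 >1
So |R|<1 on (-2.3214, 0).

z* = -2.3214.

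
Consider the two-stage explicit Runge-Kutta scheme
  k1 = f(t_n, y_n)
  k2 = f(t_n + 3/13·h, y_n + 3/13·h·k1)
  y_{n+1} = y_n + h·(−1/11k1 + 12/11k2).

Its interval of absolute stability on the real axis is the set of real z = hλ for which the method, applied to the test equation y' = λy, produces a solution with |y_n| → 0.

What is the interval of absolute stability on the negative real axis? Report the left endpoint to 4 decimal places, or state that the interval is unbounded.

(-3.9722, 0).

On y'=λy, z=hλ:
  k1=λy_n ⇒ h·k1=z·y_n;  k2=λ(1+3/13z)y_n ⇒ h·k2=z(1+3/13z)y_n
  y_{n+1}/y_n = 1 − 1/11z + 12/11z(1+3/13z) = 1 + z + 36/143z²
  so R(z) = 1 + z + 36/143z².

Need |R(x)|<1, x<0.
x=-1.58: |R|=0.0485
R=1: x+36/143x²=0 ⇒ x=−143/36=-3.9722; min R=1−1/(4·36/143)=0.0069>−1
Confirm numerically:
  x=-3.071: |R|=0.30325 <1
  x=-2.502: |R|=0.07395 <1
  x=-1.804: |R|=0.01529 <1
  x=-1.661: |R|=0.03355 <1
  x=-4.527: |R|=1.63226 >1
  x=-4.453: |R|=1.53897 >1
  x=-4.170: |R|=1.20763 >1
So |R|<1 on (-3.9722, 0).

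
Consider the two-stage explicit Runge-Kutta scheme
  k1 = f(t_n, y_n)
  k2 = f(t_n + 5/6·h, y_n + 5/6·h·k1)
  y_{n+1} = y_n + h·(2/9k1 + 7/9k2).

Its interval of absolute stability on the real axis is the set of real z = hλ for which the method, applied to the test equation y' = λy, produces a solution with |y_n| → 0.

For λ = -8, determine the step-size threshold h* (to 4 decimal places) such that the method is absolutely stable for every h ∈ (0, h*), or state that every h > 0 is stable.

With y'=λy (z=hλ):
  k1=λy_n ⇒ h·k1=z·y_n;  k2=λ(1+5/6z)y_n ⇒ h·k2=z(1+5/6z)y_n
  y_{n+1}/y_n = 1 + 2/9z + 7/9z(1+5/6z) = 1 + z + 35/54z²
  ⇒ R(z) = 1 + z + 35/54z².

Boundary: |R(x)|=1, x<0.
x=-0.96: |R|=0.6373
R=1: x+35/54x²=0 ⇒ x=−54/35=-1.5429; min R=1−1/(4·35/54)=0.6143>−1
Confirm numerically:
  x=-0.997: |R|=0.64727 <1
  x=-0.826: |R|=0.61622 <1
  x=-0.725: |R|=0.61568 <1
  x=-1.937: |R|=1.49483 >1
  x=-1.693: |R|=1.16475 >1
  x=-1.621: |R|=1.08210 >1
Interval (-1.5429, 0).

(-1.5429,0); λ=-8 ⇒ h* = (54/35)/8 = 0.1929.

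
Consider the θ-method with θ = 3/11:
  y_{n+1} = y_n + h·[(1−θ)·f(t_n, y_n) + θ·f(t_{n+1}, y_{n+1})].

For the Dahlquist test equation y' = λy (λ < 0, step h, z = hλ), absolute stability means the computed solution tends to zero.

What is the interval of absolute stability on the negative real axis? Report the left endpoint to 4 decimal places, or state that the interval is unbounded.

(-4.4000, 0).

Test eqn y'=λy, z=hλ:
  y_{n+1} = y_n + z·[8/11·y_n + 3/11·y_{n+1}] ⇒ (1 − 3/11z)y_{n+1} = (1 + 8/11z)y_n
  ⇒ R(z) = (1 + 8/11z)/(1 − 3/11z).

Need |R(x)|<1, x<0.
x=-0.56: |R|=0.5142
R=−1: 1+8/11x = −1+3/11x ⇒ -5/11x=2 ⇒ x=2/(-5/11)=-4.4000
Confirm numerically:
  x=-2.692: |R|=0.55232 <1
  x=-2.506: |R|=0.48861 <1
  x=-2.471: |R|=0.47619 <1
  x=-4.953: |R|=1.10693 >1
  x=-4.475: |R|=1.01535 >1
Interval (-4.4000, 0).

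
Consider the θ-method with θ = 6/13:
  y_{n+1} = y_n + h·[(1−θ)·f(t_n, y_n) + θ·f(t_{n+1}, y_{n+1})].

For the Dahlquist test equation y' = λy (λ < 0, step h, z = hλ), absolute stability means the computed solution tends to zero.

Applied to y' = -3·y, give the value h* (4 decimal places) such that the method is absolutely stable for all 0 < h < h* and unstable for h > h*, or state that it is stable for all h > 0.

With y'=λy (z=hλ):
  y_{n+1} = y_n + z·[7/13·y_n + 6/13·y_{n+1}] ⇒ (1 − 6/13z)y_{n+1} = (1 + 7/13z)y_n
  ⇒ R(z) = (1 + 7/13z)/(1 − 6/13z).

Find x<0 with |R(x)|<1.
x=-0.64: |R|=0.5059
R=−1: 1+7/13x = −1+6/13x ⇒ -1/13x=2 ⇒ x=2/(-1/13)=-26.0000
Confirm numerically:
  x=-19.339: |R|=0.94838 <1
  x=-17.462: |R|=0.92750 <1
  x=-14.910: |R|=0.89176 <1
  x=-12.571: |R|=0.84813 <1
  x=-26.585: |R|=1.00339 >1
  x=-26.499: |R|=1.00290 >1
  x=-26.209: |R|=1.00123 >1
Stable set (-26.0000, 0).

(-26.0000,0); λ=-3 ⇒ h* = (26)/3 = 8.6667.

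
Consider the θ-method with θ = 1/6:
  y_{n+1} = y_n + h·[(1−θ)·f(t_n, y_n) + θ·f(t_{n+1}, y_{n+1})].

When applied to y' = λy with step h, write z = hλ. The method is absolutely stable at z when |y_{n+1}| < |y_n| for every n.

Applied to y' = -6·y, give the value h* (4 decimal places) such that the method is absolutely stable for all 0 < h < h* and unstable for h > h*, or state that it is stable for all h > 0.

With y'=λy (z=hλ):
  y_{n+1} = y_n + z·[5/6·y_n + 1/6·y_{n+1}] ⇒ (1 − 1/6z)y_{n+1} = (1 + 5/6z)y_n
  R(z) = (1 + 5/6z)/(1 − 1/6z).

Boundary: |R(x)|=1, x<0.
x=-0.78: |R|=0.3097
R=−1: 1+5/6x = −1+1/6x ⇒ -2/3x=2 ⇒ x=2/(-2/3)=-3.0000
Confirm numerically:
  x=-2.893: |R|=0.95187 <1
  x=-2.299: |R|=0.66213 <1
  x=-2.271: |R|=0.64744 <1
  x=-1.321: |R|=0.08264 <1
  x=-3.216: |R|=1.09375 >1
  x=-3.028: |R|=1.01241 >1
So |R|<1 on (-3.0000, 0).

(-3.0000,0); λ=-6 ⇒ h* = (3)/6 = 0.5000.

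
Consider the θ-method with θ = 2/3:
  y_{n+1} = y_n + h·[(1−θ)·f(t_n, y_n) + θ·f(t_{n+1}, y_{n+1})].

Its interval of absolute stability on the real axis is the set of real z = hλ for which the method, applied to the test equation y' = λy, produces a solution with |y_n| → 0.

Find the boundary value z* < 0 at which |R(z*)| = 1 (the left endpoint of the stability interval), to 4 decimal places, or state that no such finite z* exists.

Set f=λy, z=hλ:
  y_{n+1} = y_n + z·[1/3·y_n + 2/3·y_{n+1}] ⇒ (1 − 2/3z)y_{n+1} = (1 + 1/3z)y_n
  Hence R(z) = (1 + 1/3z)/(1 − 2/3z).

Need |R(x)|<1, x<0.
x=-1.21: |R|=0.3303
x=-2: |R|=0.1429
x=-10: |R|=0.3043
x=-100: |R|=0.4778
θ=2/3≥1/2 ⇒ |1+1/3x|<|1−2/3x| ∀x<0 ⇒ unbounded interval.

(−∞, 0) — no finite endpoint.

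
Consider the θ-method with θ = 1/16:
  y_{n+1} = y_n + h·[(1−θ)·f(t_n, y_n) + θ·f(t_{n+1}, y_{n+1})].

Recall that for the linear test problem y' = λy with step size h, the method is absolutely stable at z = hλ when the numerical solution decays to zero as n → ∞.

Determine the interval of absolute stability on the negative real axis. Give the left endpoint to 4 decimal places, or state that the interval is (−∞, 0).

Test eqn y'=λy, z=hλ:
  y_{n+1} = y_n + z·[15/16·y_n + 1/16·y_{n+1}] ⇒ (1 − 1/16z)y_{n+1} = (1 + 15/16z)y_n
  so R(z) = (1 + 15/16z)/(1 − 1/16z).

Find x<0 with |R(x)|<1.
x=-1.47: |R|=0.3463
R=−1: 1+15/16x = −1+1/16x ⇒ -7/8x=2 ⇒ x=2/(-7/8)=-2.2857
Confirm numerically:
  x=-2.104: |R|=0.85948 <1
  x=-1.994: |R|=0.77304 <1
  x=-1.051: |R|=0.01378 <1
  x=-0.955: |R|=0.09879 <1
  x=-2.432: |R|=1.11111 >1
  x=-2.403: |R|=1.08922 >1
Stable set (-2.2857, 0).

z∈(-2.2857,0).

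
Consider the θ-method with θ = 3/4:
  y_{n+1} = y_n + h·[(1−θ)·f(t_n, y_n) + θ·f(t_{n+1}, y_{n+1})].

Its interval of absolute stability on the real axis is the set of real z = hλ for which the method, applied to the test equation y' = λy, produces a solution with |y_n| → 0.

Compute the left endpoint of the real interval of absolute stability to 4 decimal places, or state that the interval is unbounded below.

On y'=λy, z=hλ:
  y_{n+1} = y_n + z·[1/4·y_n + 3/4·y_{n+1}] ⇒ (1 − 3/4z)y_{n+1} = (1 + 1/4z)y_n
  R(z) = (1 + 1/4z)/(1 − 3/4z).

Boundary: |R(x)|=1, x<0.
x=-1.68: |R|=0.2566
x=-2: |R|=0.2000
x=-10: |R|=0.1765
x=-100: |R|=0.3158
θ=3/4≥1/2 ⇒ |1+1/4x|<|1−3/4x| ∀x<0 ⇒ unbounded interval.

interval (−∞, 0).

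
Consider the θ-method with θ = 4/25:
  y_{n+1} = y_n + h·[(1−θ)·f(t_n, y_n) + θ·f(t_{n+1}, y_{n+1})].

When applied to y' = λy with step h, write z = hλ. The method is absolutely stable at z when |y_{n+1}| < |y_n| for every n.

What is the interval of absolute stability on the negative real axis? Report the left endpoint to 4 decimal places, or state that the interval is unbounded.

z∈(-2.9412,0).

With y'=λy (z=hλ):
  y_{n+1} = y_n + z·[21/25·y_n + 4/25·y_{n+1}] ⇒ (1 − 4/25z)y_{n+1} = (1 + 21/25z)y_n
  Hence R(z) = (1 + 21/25z)/(1 − 4/25z).

Find x<0 with |R(x)|<1.
x=-1.32: |R|=0.0898
R=−1: 1+21/25x = −1+4/25x ⇒ -17/25x=2 ⇒ x=2/(-17/25)=-2.9412
Confirm numerically:
  x=-1.988: |R|=0.50825 <1
  x=-1.932: |R|=0.47580 <1
  x=-1.245: |R|=0.03819 <1
  x=-3.365: |R|=1.18734 >1
  x=-3.281: |R|=1.15153 >1
So |R|<1 on (-2.9412, 0).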